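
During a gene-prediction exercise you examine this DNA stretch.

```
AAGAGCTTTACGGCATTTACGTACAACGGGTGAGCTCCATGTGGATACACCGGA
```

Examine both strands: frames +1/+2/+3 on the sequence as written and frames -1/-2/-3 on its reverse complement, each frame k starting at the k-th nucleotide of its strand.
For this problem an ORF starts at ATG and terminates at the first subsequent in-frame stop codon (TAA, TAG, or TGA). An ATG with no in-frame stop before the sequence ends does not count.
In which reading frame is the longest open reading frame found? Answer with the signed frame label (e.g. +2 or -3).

Reverse complement (5'→3'): TCCGGTGTATCCACATGGAGCTCACCCGTTGTACGTAAATGCCGTAAAGCTCTT
Frame +1: AAG AGC TTT ACG GCA TTT ACG TAC AAC GGG TGA GCT CCA TGT GGA TAC ACC GGA — no ATG→stop ORF.
Frame +2: AGA GCT TTA CGG CAT TTA CGT ACA ACG GGT GAG CTC CAT GTG GAT ACA CCG — no ATG→stop ORF.
Frame +3: GAG CTT TAC GGC ATT TAC GTA CAA CGG GTG AGC TCC ATG TGG ATA CAC CGG — no ATG→stop ORF.
Frame -1: TCC GGT GTA TCC ACA TGG AGC TCA CCC GTT GTA CGT AAA TGC CGT AAA GCT CTT — no ATG→stop ORF.
Frame -2: CCG GTG TAT CCA CAT GGA GCT CAC CCG TTG TAC GTA AAT GCC GTA AAG CTC — no ATG→stop ORF.
Frame -3: CGG TGT ATC CAC ATG GAG CTC ACC CGT TGT ACG TAA ATG CCG TAA AGC TCT — ATG at 15, stop TAA at 36 → 24 nt; ATG at 39, stop TAA at 45 → 9 nt.
Longest ORF is 24 nt in frame -3 (positions 15–38).

-3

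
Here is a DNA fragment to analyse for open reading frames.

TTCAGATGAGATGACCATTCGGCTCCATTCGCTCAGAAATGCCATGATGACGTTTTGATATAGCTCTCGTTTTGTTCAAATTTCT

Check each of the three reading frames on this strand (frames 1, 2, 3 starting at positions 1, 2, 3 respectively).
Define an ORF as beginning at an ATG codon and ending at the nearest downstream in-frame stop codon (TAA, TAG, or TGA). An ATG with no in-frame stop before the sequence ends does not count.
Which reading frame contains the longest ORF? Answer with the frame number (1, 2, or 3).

2

Frame 1: TTC AGA TGA GAT GAC CAT TCG GCT CCA TTC GCT CAG AAA TGC CAT GAT GAC GTT TTG ATA TAG CTC TCG TTT TGT TCA AAT TTC — no ATG→stop ORF.
Frame 2: TCA GAT GAG ATG ACC ATT CGG CTC CAT TCG CTC AGA AAT GCC ATG ATG ACG TTT TGA TAT AGC TCT CGT TTT GTT CAA ATT TCT — ATG at 11, stop TGA at 56 → 48 nt; ATG at 44, stop TGA at 56 → 15 nt; ATG at 47, stop TGA at 56 → 12 nt.
Frame 3: CAG ATG AGA TGA CCA TTC GGC TCC ATT CGC TCA GAA ATG CCA TGA TGA CGT TTT GAT ATA GCT CTC GTT TTG TTC AAA TTT — ATG at 6, stop TGA at 12 → 9 nt; ATG at 39, stop TGA at 45 → 9 nt.
Longest ORF is 48 nt in frame 2 (positions 11–58).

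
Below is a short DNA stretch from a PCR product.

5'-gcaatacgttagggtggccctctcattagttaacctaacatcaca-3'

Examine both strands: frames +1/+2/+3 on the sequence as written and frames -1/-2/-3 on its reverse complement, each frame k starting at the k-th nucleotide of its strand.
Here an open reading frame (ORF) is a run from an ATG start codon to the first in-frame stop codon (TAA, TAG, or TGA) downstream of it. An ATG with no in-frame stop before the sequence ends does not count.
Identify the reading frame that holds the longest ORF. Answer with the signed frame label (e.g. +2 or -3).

-2

Reverse complement (5'→3'): TGTGATGTTAGGTTAACTAATGAGAGGGCCACCCTAACGTATTGC
Frame +1: GCA ATA CGT TAG GGT GGC CCT CTC ATT AGT TAA CCT AAC ATC ACA — no ATG→stop ORF.
Frame +2: CAA TAC GTT AGG GTG GCC CTC TCA TTA GTT AAC CTA ACA TCA — no ATG→stop ORF.
Frame +3: AAT ACG TTA GGG TGG CCC TCT CAT TAG TTA ACC TAA CAT CAC — no ATG→stop ORF.
Frame -1: TGT GAT GTT AGG TTA ACT AAT GAG AGG GCC ACC CTA ACG TAT TGC — no ATG→stop ORF.
Frame -2: GTG ATG TTA GGT TAA CTA ATG AGA GGG CCA CCC TAA CGT ATT — ATG at 5, stop TAA at 14 → 12 nt; ATG at 20, stop TAA at 35 → 18 nt.
Frame -3: TGA TGT TAG GTT AAC TAA TGA GAG GGC CAC CCT AAC GTA TTG — no ATG→stop ORF.
Longest ORF is 18 nt in frame -2 (positions 20–37).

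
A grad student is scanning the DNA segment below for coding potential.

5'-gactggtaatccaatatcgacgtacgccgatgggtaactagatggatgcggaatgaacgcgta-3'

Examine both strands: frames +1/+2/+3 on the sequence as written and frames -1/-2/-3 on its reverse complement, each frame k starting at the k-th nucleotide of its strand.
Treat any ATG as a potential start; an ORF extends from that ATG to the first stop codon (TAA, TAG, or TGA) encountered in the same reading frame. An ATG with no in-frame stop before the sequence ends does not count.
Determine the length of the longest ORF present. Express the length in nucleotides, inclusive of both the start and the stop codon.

15

Reverse complement (5'→3'): TACGCGTTCATTCCGCATCCATCTAGTTACCCATCGGCGTACGTCGATATTGGATTACCAGTC
Frame +1: GAC TGG TAA TCC AAT ATC GAC GTA CGC CGA TGG GTA ACT AGA TGG ATG CGG AAT GAA CGC GTA — no ATG→stop ORF.
Frame +2: ACT GGT AAT CCA ATA TCG ACG TAC GCC GAT GGG TAA CTA GAT GGA TGC GGA ATG AAC GCG — no ATG→stop ORF.
Frame +3: CTG GTA ATC CAA TAT CGA CGT ACG CCG ATG GGT AAC TAG ATG GAT GCG GAA TGA ACG CGT — ATG at 30, stop TAG at 39 → 12 nt; ATG at 42, stop TGA at 54 → 15 nt.
Frame -1: TAC GCG TTC ATT CCG CAT CCA TCT AGT TAC CCA TCG GCG TAC GTC GAT ATT GGA TTA CCA GTC — no ATG→stop ORF.
Frame -2: ACG CGT TCA TTC CGC ATC CAT CTA GTT ACC CAT CGG CGT ACG TCG ATA TTG GAT TAC CAG — no ATG→stop ORF.
Frame -3: CGC GTT CAT TCC GCA TCC ATC TAG TTA CCC ATC GGC GTA CGT CGA TAT TGG ATT ACC AGT — no ATG→stop ORF.
Longest: frame +3, positions 42–56, 15 nt = 5 codons = 4 aa. → 15 nucleotides.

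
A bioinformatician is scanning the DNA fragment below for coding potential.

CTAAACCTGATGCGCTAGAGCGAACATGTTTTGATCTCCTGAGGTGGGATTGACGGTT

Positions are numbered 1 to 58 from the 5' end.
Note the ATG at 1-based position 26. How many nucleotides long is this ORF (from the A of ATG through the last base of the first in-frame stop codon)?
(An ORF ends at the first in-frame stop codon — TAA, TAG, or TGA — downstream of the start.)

Codons from position 26: ATG (26–28), TTT (29–31), TGA (32–34).
TGA is the first in-frame stop; ORF spans 26–34, 9 nucleotides.

9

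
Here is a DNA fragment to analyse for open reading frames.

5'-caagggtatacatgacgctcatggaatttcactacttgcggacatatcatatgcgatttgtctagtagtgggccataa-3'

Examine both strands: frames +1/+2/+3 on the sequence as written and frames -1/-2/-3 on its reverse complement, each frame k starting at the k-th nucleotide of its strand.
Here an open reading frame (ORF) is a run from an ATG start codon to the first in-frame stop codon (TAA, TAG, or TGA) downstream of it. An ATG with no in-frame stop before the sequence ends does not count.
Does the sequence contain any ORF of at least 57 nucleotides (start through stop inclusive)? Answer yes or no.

Reverse complement (5'→3'): TTATGGCCCACTACTAGACAAATCGCATATGATATGTCCGCAAGTAGTGAAATTCCATGAGCGTCATGTATACCCTTG
Frame +1: CAA GGG TAT ACA TGA CGC TCA TGG AAT TTC ACT ACT TGC GGA CAT ATC ATA TGC GAT TTG TCT AGT AGT GGG CCA TAA — no ATG→stop ORF.
Frame +2: AAG GGT ATA CAT GAC GCT CAT GGA ATT TCA CTA CTT GCG GAC ATA TCA TAT GCG ATT TGT CTA GTA GTG GGC CAT — no ATG→stop ORF.
Frame +3: AGG GTA TAC ATG ACG CTC ATG GAA TTT CAC TAC TTG CGG ACA TAT CAT ATG CGA TTT GTC TAG TAG TGG GCC ATA — ATG at 12, stop TAG at 63 → 54 nt; ATG at 21, stop TAG at 63 → 45 nt; ATG at 51, stop TAG at 63 → 15 nt.
Frame -1: TTA TGG CCC ACT ACT AGA CAA ATC GCA TAT GAT ATG TCC GCA AGT AGT GAA ATT CCA TGA GCG TCA TGT ATA CCC TTG — ATG at 34, stop TGA at 58 → 27 nt.
Frame -2: TAT GGC CCA CTA CTA GAC AAA TCG CAT ATG ATA TGT CCG CAA GTA GTG AAA TTC CAT GAG CGT CAT GTA TAC CCT — no ATG→stop ORF.
Frame -3: ATG GCC CAC TAC TAG ACA AAT CGC ATA TGA TAT GTC CGC AAG TAG TGA AAT TCC ATG AGC GTC ATG TAT ACC CTT — ATG at 3, stop TAG at 15 → 15 nt.
Largest ORF found is 54 nucleotides < 57, so no.

no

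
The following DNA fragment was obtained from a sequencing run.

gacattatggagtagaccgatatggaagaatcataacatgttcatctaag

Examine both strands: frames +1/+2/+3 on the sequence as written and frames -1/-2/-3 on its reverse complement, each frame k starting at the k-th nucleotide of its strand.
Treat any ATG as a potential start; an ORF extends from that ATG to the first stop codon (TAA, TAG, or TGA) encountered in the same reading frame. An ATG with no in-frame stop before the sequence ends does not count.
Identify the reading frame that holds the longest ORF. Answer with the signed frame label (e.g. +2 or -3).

Reverse complement (5'→3'): CTTAGATGAACATGTTATGATTCTTCCATATCGGTCTACTCCATAATGTC
Frame +1: GAC ATT ATG GAG TAG ACC GAT ATG GAA GAA TCA TAA CAT GTT CAT CTA — ATG at 7, stop TAG at 13 → 9 nt; ATG at 22, stop TAA at 34 → 15 nt.
Frame +2: ACA TTA TGG AGT AGA CCG ATA TGG AAG AAT CAT AAC ATG TTC ATC TAA — ATG at 38, stop TAA at 47 → 12 nt.
Frame +3: CAT TAT GGA GTA GAC CGA TAT GGA AGA ATC ATA ACA TGT TCA TCT AAG — no ATG→stop ORF.
Frame -1: CTT AGA TGA ACA TGT TAT GAT TCT TCC ATA TCG GTC TAC TCC ATA ATG — no ATG→stop ORF.
Frame -2: TTA GAT GAA CAT GTT ATG ATT CTT CCA TAT CGG TCT ACT CCA TAA TGT — ATG at 17, stop TAA at 44 → 30 nt.
Frame -3: TAG ATG AAC ATG TTA TGA TTC TTC CAT ATC GGT CTA CTC CAT AAT GTC — ATG at 6, stop TGA at 18 → 15 nt; ATG at 12, stop TGA at 18 → 9 nt.
Longest ORF is 30 nt in frame -2 (positions 17–46).

-2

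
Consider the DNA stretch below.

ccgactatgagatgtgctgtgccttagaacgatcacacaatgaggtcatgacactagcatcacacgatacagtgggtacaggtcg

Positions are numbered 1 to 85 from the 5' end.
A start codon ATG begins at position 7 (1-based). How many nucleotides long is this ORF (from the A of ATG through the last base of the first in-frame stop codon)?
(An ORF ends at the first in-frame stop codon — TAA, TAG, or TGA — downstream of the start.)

Codons from position 7: ATG (7–9), AGA (10–12), TGT (13–15), GCT (16–18), GTG (19–21), CCT (22–24), TAG (25–27).
TAG is the first in-frame stop; ORF spans 7–27, 21 nucleotides.

21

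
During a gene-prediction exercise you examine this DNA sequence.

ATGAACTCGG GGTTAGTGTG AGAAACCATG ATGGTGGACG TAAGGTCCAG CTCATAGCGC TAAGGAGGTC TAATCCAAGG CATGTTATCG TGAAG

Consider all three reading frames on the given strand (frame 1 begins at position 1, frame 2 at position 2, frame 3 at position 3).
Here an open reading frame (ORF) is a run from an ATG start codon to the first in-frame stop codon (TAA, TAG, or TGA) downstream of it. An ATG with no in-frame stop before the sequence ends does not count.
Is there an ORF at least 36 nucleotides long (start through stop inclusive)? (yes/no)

Frame 1: ATG AAC TCG GGG TTA GTG TGA GAA ACC ATG ATG GTG GAC GTA AGG TCC AGC TCA TAG CGC TAA GGA GGT CTA ATC CAA GGC ATG TTA TCG TGA — ATG at 1, stop TGA at 19 → 21 nt; ATG at 28, stop TAG at 55 → 30 nt; ATG at 31, stop TAG at 55 → 27 nt; ATG at 82, stop TGA at 91 → 12 nt.
Frame 2: TGA ACT CGG GGT TAG TGT GAG AAA CCA TGA TGG TGG ACG TAA GGT CCA GCT CAT AGC GCT AAG GAG GTC TAA TCC AAG GCA TGT TAT CGT GAA — no ATG→stop ORF.
Frame 3: GAA CTC GGG GTT AGT GTG AGA AAC CAT GAT GGT GGA CGT AAG GTC CAG CTC ATA GCG CTA AGG AGG TCT AAT CCA AGG CAT GTT ATC GTG AAG — no ATG→stop ORF.
Largest ORF found is 30 nucleotides < 36, so no.

no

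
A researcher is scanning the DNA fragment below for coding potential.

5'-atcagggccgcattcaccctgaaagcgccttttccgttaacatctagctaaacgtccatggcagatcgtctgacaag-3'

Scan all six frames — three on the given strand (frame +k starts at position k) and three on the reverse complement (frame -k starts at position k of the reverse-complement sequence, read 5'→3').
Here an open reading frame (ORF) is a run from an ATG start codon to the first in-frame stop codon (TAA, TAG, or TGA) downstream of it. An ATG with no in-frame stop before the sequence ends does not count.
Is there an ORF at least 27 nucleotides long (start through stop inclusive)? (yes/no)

Reverse complement (5'→3'): CTTGTCAGACGATCTGCCATGGACGTTTAGCTAGATGTTAACGGAAAAGGCGCTTTCAGGGTGAATGCGGCCCTGAT
Frame +1: ATC AGG GCC GCA TTC ACC CTG AAA GCG CCT TTT CCG TTA ACA TCT AGC TAA ACG TCC ATG GCA GAT CGT CTG ACA — no ATG→stop ORF.
Frame +2: TCA GGG CCG CAT TCA CCC TGA AAG CGC CTT TTC CGT TAA CAT CTA GCT AAA CGT CCA TGG CAG ATC GTC TGA CAA — no ATG→stop ORF.
Frame +3: CAG GGC CGC ATT CAC CCT GAA AGC GCC TTT TCC GTT AAC ATC TAG CTA AAC GTC CAT GGC AGA TCG TCT GAC AAG — no ATG→stop ORF.
Frame -1: CTT GTC AGA CGA TCT GCC ATG GAC GTT TAG CTA GAT GTT AAC GGA AAA GGC GCT TTC AGG GTG AAT GCG GCC CTG — ATG at 19, stop TAG at 28 → 12 nt.
Frame -2: TTG TCA GAC GAT CTG CCA TGG ACG TTT AGC TAG ATG TTA ACG GAA AAG GCG CTT TCA GGG TGA ATG CGG CCC TGA — ATG at 35, stop TGA at 62 → 30 nt; ATG at 65, stop TGA at 74 → 12 nt.
Frame -3: TGT CAG ACG ATC TGC CAT GGA CGT TTA GCT AGA TGT TAA CGG AAA AGG CGC TTT CAG GGT GAA TGC GGC CCT GAT — no ATG→stop ORF.
Frame -2 has an ORF of 30 nucleotides (positions 35–64) ≥ 27, so yes.

yes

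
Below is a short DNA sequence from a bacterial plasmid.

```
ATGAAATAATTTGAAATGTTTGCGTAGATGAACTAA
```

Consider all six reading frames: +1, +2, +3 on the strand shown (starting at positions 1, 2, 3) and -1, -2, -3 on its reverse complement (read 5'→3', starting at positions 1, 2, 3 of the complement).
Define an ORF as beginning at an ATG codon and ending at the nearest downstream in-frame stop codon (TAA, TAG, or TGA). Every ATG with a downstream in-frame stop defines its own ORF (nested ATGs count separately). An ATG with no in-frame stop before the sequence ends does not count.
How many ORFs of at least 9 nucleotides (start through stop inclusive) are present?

3

Reverse complement (5'→3'): TTAGTTCATCTACGCAAACATTTCAAATTATTTCAT
Frame +1: ATG AAA TAA TTT GAA ATG TTT GCG TAG ATG AAC TAA — ATG at 1, stop TAA at 7 → 9 nt; ATG at 16, stop TAG at 25 → 12 nt; ATG at 28, stop TAA at 34 → 9 nt.
Frame +2: TGA AAT AAT TTG AAA TGT TTG CGT AGA TGA ACT — no ATG→stop ORF.
Frame +3: GAA ATA ATT TGA AAT GTT TGC GTA GAT GAA CTA — no ATG→stop ORF.
Frame -1: TTA GTT CAT CTA CGC AAA CAT TTC AAA TTA TTT CAT — no ATG→stop ORF.
Frame -2: TAG TTC ATC TAC GCA AAC ATT TCA AAT TAT TTC — no ATG→stop ORF.
Frame -3: AGT TCA TCT ACG CAA ACA TTT CAA ATT ATT TCA — no ATG→stop ORF.
ORFs ≥ 9 nucleotides: frame +1 1–9 (9 nucleotides), frame +1 16–27 (12 nucleotides), frame +1 28–36 (9 nucleotides). Count = 3.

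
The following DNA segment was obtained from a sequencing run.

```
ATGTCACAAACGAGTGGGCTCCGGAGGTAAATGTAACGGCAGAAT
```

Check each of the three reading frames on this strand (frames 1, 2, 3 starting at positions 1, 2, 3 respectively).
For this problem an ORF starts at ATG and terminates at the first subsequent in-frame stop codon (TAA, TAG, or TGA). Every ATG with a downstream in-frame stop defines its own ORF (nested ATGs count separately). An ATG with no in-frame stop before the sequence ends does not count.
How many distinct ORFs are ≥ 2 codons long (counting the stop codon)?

2

Frame 1: ATG TCA CAA ACG AGT GGG CTC CGG AGG TAA ATG TAA CGG CAG AAT — ATG at 1, stop TAA at 28 → 30 nt; ATG at 31, stop TAA at 34 → 6 nt.
Frame 2: TGT CAC AAA CGA GTG GGC TCC GGA GGT AAA TGT AAC GGC AGA — no ATG→stop ORF.
Frame 3: GTC ACA AAC GAG TGG GCT CCG GAG GTA AAT GTA ACG GCA GAA — no ATG→stop ORF.
ORFs ≥ 2 codons: frame 1 1–30 (10 codons), frame 1 31–36 (2 codons). Count = 2.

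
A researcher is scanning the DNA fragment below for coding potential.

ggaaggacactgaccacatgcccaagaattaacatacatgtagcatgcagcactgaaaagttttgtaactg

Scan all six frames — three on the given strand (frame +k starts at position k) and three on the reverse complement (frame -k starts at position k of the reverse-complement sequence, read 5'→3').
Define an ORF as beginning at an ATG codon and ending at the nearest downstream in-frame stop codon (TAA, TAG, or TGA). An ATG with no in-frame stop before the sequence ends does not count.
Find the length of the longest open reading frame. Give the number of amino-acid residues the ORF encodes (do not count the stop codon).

Reverse complement (5'→3'): CAGTTACAAAACTTTTCAGTGCTGCATGCTACATGTATGTTAATTCTTGGGCATGTGGTCAGTGTCCTTCC
Frame +1: GGA AGG ACA CTG ACC ACA TGC CCA AGA ATT AAC ATA CAT GTA GCA TGC AGC ACT GAA AAG TTT TGT AAC — no ATG→stop ORF.
Frame +2: GAA GGA CAC TGA CCA CAT GCC CAA GAA TTA ACA TAC ATG TAG CAT GCA GCA CTG AAA AGT TTT GTA ACT — ATG at 38, stop TAG at 41 → 6 nt.
Frame +3: AAG GAC ACT GAC CAC ATG CCC AAG AAT TAA CAT ACA TGT AGC ATG CAG CAC TGA AAA GTT TTG TAA CTG — ATG at 18, stop TAA at 30 → 15 nt; ATG at 45, stop TGA at 54 → 12 nt.
Frame -1: CAG TTA CAA AAC TTT TCA GTG CTG CAT GCT ACA TGT ATG TTA ATT CTT GGG CAT GTG GTC AGT GTC CTT — no ATG→stop ORF.
Frame -2: AGT TAC AAA ACT TTT CAG TGC TGC ATG CTA CAT GTA TGT TAA TTC TTG GGC ATG TGG TCA GTG TCC TTC — ATG at 26, stop TAA at 41 → 18 nt.
Frame -3: GTT ACA AAA CTT TTC AGT GCT GCA TGC TAC ATG TAT GTT AAT TCT TGG GCA TGT GGT CAG TGT CCT TCC — no ATG→stop ORF.
Longest: frame -2, positions 26–43, 18 nt = 6 codons = 5 aa. → 5 amino acids.

5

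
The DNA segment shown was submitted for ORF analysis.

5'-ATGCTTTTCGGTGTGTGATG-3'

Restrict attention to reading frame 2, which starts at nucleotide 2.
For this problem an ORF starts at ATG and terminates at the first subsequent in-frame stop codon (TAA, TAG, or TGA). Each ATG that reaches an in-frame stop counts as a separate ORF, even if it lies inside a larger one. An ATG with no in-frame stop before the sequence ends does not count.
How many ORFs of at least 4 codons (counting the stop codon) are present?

0

Frame 2: TGC TTT TCG GTG TGT GAT — no ATG→stop ORF.
No ORF reaches 4 codons. Count = 0.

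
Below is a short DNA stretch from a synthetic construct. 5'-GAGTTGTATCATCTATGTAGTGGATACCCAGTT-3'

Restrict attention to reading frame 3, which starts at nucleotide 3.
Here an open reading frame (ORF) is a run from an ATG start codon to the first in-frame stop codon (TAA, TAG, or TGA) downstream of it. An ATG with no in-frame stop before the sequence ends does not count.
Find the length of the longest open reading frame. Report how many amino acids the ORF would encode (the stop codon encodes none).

Frame 3: GTT GTA TCA TCT ATG TAG TGG ATA CCC AGT — ATG at 15, stop TAG at 18 → 6 nt.
Longest: frame 3, positions 15–20, 6 nt = 2 codons = 1 aa. → 1 amino acids.

1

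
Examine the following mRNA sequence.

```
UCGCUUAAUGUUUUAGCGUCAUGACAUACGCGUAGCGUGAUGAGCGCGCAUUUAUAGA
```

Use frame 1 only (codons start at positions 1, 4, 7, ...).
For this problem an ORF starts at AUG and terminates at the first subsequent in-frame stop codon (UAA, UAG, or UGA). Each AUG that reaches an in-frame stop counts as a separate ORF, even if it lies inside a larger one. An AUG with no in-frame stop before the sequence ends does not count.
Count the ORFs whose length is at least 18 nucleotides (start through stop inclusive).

Frame 1: UCG CUU AAU GUU UUA GCG UCA UGA CAU ACG CGU AGC GUG AUG AGC GCG CAU UUA UAG — AUG at 40, stop UAG at 55 → 18 nt.
ORFs ≥ 18 nucleotides: frame 1 40–57 (18 nucleotides). Count = 1.

1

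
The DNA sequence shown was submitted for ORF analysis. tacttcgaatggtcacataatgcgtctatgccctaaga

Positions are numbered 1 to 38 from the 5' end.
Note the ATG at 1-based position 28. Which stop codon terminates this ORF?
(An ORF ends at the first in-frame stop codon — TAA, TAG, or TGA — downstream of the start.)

TAA

Codons from position 28: ATG (28–30), CCC (31–33), TAA (34–36).
The first in-frame stop codon is TAA.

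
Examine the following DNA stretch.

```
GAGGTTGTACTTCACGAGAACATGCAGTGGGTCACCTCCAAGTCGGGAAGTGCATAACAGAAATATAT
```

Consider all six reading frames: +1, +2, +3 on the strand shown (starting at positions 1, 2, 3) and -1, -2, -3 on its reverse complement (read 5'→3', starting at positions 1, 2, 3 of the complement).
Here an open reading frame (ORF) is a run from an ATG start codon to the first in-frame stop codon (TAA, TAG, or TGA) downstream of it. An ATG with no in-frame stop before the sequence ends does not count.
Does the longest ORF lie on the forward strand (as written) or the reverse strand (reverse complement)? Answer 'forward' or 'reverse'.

forward

Reverse complement (5'→3'): ATATATTTCTGTTATGCACTTCCCGACTTGGAGGTGACCCACTGCATGTTCTCGTGAAGTACAACCTC
Frame +1: GAG GTT GTA CTT CAC GAG AAC ATG CAG TGG GTC ACC TCC AAG TCG GGA AGT GCA TAA CAG AAA TAT — ATG at 22, stop TAA at 55 → 36 nt.
Frame +2: AGG TTG TAC TTC ACG AGA ACA TGC AGT GGG TCA CCT CCA AGT CGG GAA GTG CAT AAC AGA AAT ATA — no ATG→stop ORF.
Frame +3: GGT TGT ACT TCA CGA GAA CAT GCA GTG GGT CAC CTC CAA GTC GGG AAG TGC ATA ACA GAA ATA TAT — no ATG→stop ORF.
Frame -1: ATA TAT TTC TGT TAT GCA CTT CCC GAC TTG GAG GTG ACC CAC TGC ATG TTC TCG TGA AGT ACA ACC — ATG at 46, stop TGA at 55 → 12 nt.
Frame -2: TAT ATT TCT GTT ATG CAC TTC CCG ACT TGG AGG TGA CCC ACT GCA TGT TCT CGT GAA GTA CAA CCT — ATG at 14, stop TGA at 35 → 24 nt.
Frame -3: ATA TTT CTG TTA TGC ACT TCC CGA CTT GGA GGT GAC CCA CTG CAT GTT CTC GTG AAG TAC AAC CTC — no ATG→stop ORF.
Forward-strand max 36 nt; reverse-strand max 24 nt. The forward strand has the longer ORF.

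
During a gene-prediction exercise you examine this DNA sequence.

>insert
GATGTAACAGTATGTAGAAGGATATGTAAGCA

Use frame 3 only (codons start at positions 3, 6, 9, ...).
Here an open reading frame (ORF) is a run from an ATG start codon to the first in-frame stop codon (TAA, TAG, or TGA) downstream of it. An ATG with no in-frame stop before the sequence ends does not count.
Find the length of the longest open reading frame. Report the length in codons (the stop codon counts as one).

2

Frame 3: TGT AAC AGT ATG TAG AAG GAT ATG TAA GCA — ATG at 12, stop TAG at 15 → 6 nt; ATG at 24, stop TAA at 27 → 6 nt.
Longest: frame 3, positions 12–17, 6 nt = 2 codons = 1 aa. → 2 codons.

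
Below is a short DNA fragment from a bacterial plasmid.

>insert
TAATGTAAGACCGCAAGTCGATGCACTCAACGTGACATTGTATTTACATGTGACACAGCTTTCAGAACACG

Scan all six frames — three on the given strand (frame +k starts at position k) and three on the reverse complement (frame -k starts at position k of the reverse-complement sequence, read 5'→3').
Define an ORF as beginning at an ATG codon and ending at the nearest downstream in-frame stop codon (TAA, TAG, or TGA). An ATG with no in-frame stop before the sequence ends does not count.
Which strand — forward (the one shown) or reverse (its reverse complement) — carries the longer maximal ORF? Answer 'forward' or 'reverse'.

forward

Reverse complement (5'→3'): CGTGTTCTGAAAGCTGTGTCACATGTAAATACAATGTCACGTTGAGTGCATCGACTTGCGGTCTTACATTA
Frame +1: TAA TGT AAG ACC GCA AGT CGA TGC ACT CAA CGT GAC ATT GTA TTT ACA TGT GAC ACA GCT TTC AGA ACA — no ATG→stop ORF.
Frame +2: AAT GTA AGA CCG CAA GTC GAT GCA CTC AAC GTG ACA TTG TAT TTA CAT GTG ACA CAG CTT TCA GAA CAC — no ATG→stop ORF.
Frame +3: ATG TAA GAC CGC AAG TCG ATG CAC TCA ACG TGA CAT TGT ATT TAC ATG TGA CAC AGC TTT CAG AAC ACG — ATG at 3, stop TAA at 6 → 6 nt; ATG at 21, stop TGA at 33 → 15 nt; ATG at 48, stop TGA at 51 → 6 nt.
Frame -1: CGT GTT CTG AAA GCT GTG TCA CAT GTA AAT ACA ATG TCA CGT TGA GTG CAT CGA CTT GCG GTC TTA CAT — ATG at 34, stop TGA at 43 → 12 nt.
Frame -2: GTG TTC TGA AAG CTG TGT CAC ATG TAA ATA CAA TGT CAC GTT GAG TGC ATC GAC TTG CGG TCT TAC ATT — ATG at 23, stop TAA at 26 → 6 nt.
Frame -3: TGT TCT GAA AGC TGT GTC ACA TGT AAA TAC AAT GTC ACG TTG AGT GCA TCG ACT TGC GGT CTT ACA TTA — no ATG→stop ORF.
Forward-strand max 15 nt; reverse-strand max 12 nt. The forward strand has the longer ORF.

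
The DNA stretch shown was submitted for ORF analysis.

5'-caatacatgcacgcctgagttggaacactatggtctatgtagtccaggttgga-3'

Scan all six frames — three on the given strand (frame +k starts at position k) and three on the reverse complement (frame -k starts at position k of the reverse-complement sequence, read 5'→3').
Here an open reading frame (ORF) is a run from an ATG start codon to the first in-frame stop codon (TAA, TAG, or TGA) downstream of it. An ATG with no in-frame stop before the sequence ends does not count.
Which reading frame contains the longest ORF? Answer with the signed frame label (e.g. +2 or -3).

+1

Reverse complement (5'→3'): TCCAACCTGGACTACATAGACCATAGTGTTCCAACTCAGGCGTGCATGTATTG
Frame +1: CAA TAC ATG CAC GCC TGA GTT GGA ACA CTA TGG TCT ATG TAG TCC AGG TTG — ATG at 7, stop TGA at 16 → 12 nt; ATG at 37, stop TAG at 40 → 6 nt.
Frame +2: AAT ACA TGC ACG CCT GAG TTG GAA CAC TAT GGT CTA TGT AGT CCA GGT TGG — no ATG→stop ORF.
Frame +3: ATA CAT GCA CGC CTG AGT TGG AAC ACT ATG GTC TAT GTA GTC CAG GTT GGA — no ATG→stop ORF.
Frame -1: TCC AAC CTG GAC TAC ATA GAC CAT AGT GTT CCA ACT CAG GCG TGC ATG TAT — no ATG→stop ORF.
Frame -2: CCA ACC TGG ACT ACA TAG ACC ATA GTG TTC CAA CTC AGG CGT GCA TGT ATT — no ATG→stop ORF.
Frame -3: CAA CCT GGA CTA CAT AGA CCA TAG TGT TCC AAC TCA GGC GTG CAT GTA TTG — no ATG→stop ORF.
Longest ORF is 12 nt in frame +1 (positions 7–18).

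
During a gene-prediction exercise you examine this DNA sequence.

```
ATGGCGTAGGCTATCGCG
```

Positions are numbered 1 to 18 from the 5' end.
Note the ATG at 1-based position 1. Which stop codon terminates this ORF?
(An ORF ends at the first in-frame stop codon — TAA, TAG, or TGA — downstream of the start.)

TAG

Codons from position 1: ATG (1–3), GCG (4–6), TAG (7–9).
The first in-frame stop codon is TAG.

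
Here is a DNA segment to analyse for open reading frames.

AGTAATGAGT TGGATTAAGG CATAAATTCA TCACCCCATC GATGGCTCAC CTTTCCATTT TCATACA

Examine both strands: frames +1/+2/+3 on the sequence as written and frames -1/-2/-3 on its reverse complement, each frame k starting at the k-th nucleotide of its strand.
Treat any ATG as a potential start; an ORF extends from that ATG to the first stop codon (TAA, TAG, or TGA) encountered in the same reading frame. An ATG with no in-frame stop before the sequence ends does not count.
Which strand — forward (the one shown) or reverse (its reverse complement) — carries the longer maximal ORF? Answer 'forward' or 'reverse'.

forward

Reverse complement (5'→3'): TGTATGAAAATGGAAAGGTGAGCCATCGATGGGGTGATGAATTTATGCCTTAATCCAACTCATTACT
Frame +1: AGT AAT GAG TTG GAT TAA GGC ATA AAT TCA TCA CCC CAT CGA TGG CTC ACC TTT CCA TTT TCA TAC — no ATG→stop ORF.
Frame +2: GTA ATG AGT TGG ATT AAG GCA TAA ATT CAT CAC CCC ATC GAT GGC TCA CCT TTC CAT TTT CAT ACA — ATG at 5, stop TAA at 23 → 21 nt.
Frame +3: TAA TGA GTT GGA TTA AGG CAT AAA TTC ATC ACC CCA TCG ATG GCT CAC CTT TCC ATT TTC ATA — no ATG→stop ORF.
Frame -1: TGT ATG AAA ATG GAA AGG TGA GCC ATC GAT GGG GTG ATG AAT TTA TGC CTT AAT CCA ACT CAT TAC — ATG at 4, stop TGA at 19 → 18 nt; ATG at 10, stop TGA at 19 → 12 nt.
Frame -2: GTA TGA AAA TGG AAA GGT GAG CCA TCG ATG GGG TGA TGA ATT TAT GCC TTA ATC CAA CTC ATT ACT — ATG at 29, stop TGA at 35 → 9 nt.
Frame -3: TAT GAA AAT GGA AAG GTG AGC CAT CGA TGG GGT GAT GAA TTT ATG CCT TAA TCC AAC TCA TTA — ATG at 45, stop TAA at 51 → 9 nt.
Forward-strand max 21 nt; reverse-strand max 18 nt. The forward strand has the longer ORF.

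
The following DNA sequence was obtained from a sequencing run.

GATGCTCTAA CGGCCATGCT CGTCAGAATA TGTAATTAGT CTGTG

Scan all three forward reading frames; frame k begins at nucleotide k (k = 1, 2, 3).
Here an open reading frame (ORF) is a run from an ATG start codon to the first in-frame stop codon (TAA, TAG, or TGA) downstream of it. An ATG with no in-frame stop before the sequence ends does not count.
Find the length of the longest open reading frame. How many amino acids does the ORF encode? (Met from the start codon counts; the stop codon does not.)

7

Frame 1: GAT GCT CTA ACG GCC ATG CTC GTC AGA ATA TGT AAT TAG TCT GTG — ATG at 16, stop TAG at 37 → 24 nt.
Frame 2: ATG CTC TAA CGG CCA TGC TCG TCA GAA TAT GTA ATT AGT CTG — ATG at 2, stop TAA at 8 → 9 nt.
Frame 3: TGC TCT AAC GGC CAT GCT CGT CAG AAT ATG TAA TTA GTC TGT — ATG at 30, stop TAA at 33 → 6 nt.
Longest: frame 1, positions 16–39, 24 nt = 8 codons = 7 aa. → 7 amino acids.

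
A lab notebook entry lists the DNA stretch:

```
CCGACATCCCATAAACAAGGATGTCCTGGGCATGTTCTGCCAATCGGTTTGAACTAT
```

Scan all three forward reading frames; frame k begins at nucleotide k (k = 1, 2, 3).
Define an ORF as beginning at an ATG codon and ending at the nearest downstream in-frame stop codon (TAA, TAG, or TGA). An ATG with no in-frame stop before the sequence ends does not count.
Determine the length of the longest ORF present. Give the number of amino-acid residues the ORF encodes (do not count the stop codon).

Frame 1: CCG ACA TCC CAT AAA CAA GGA TGT CCT GGG CAT GTT CTG CCA ATC GGT TTG AAC TAT — no ATG→stop ORF.
Frame 2: CGA CAT CCC ATA AAC AAG GAT GTC CTG GGC ATG TTC TGC CAA TCG GTT TGA ACT — ATG at 32, stop TGA at 50 → 21 nt.
Frame 3: GAC ATC CCA TAA ACA AGG ATG TCC TGG GCA TGT TCT GCC AAT CGG TTT GAA CTA — no ATG→stop ORF.
Longest: frame 2, positions 32–52, 21 nt = 7 codons = 6 aa. → 6 amino acids.

6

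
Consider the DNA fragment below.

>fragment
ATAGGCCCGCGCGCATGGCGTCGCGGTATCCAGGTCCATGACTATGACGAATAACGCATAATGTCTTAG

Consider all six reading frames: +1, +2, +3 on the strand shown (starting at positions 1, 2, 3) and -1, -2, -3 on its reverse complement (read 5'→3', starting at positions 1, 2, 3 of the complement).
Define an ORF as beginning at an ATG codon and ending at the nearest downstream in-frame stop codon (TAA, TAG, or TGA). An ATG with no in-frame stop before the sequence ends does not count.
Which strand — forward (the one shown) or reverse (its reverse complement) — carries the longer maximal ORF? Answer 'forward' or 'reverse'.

forward

Reverse complement (5'→3'): CTAAGACATTATGCGTTATTCGTCATAGTCATGGACCTGGATACCGCGACGCCATGCGCGCGGGCCTAT
Frame +1: ATA GGC CCG CGC GCA TGG CGT CGC GGT ATC CAG GTC CAT GAC TAT GAC GAA TAA CGC ATA ATG TCT TAG — ATG at 61, stop TAG at 67 → 9 nt.
Frame +2: TAG GCC CGC GCG CAT GGC GTC GCG GTA TCC AGG TCC ATG ACT ATG ACG AAT AAC GCA TAA TGT CTT — ATG at 38, stop TAA at 59 → 24 nt; ATG at 44, stop TAA at 59 → 18 nt.
Frame +3: AGG CCC GCG CGC ATG GCG TCG CGG TAT CCA GGT CCA TGA CTA TGA CGA ATA ACG CAT AAT GTC TTA — ATG at 15, stop TGA at 39 → 27 nt.
Frame -1: CTA AGA CAT TAT GCG TTA TTC GTC ATA GTC ATG GAC CTG GAT ACC GCG ACG CCA TGC GCG CGG GCC TAT — no ATG→stop ORF.
Frame -2: TAA GAC ATT ATG CGT TAT TCG TCA TAG TCA TGG ACC TGG ATA CCG CGA CGC CAT GCG CGC GGG CCT — ATG at 11, stop TAG at 26 → 18 nt.
Frame -3: AAG ACA TTA TGC GTT ATT CGT CAT AGT CAT GGA CCT GGA TAC CGC GAC GCC ATG CGC GCG GGC CTA — no ATG→stop ORF.
Forward-strand max 27 nt; reverse-strand max 18 nt. The forward strand has the longer ORF.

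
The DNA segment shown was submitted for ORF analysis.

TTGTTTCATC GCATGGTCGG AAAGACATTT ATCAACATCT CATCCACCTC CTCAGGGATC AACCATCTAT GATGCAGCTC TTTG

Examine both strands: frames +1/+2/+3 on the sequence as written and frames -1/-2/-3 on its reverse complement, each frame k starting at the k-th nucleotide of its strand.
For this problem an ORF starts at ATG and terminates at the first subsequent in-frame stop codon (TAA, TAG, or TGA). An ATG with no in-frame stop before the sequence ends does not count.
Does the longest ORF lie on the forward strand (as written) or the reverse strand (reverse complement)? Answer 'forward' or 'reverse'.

forward

Reverse complement (5'→3'): CAAAGAGCTGCATCATAGATGGTTGATCCCTGAGGAGGTGGATGAGATGTTGATAAATGTCTTTCCGACCATGCGATGAAACAA
Frame +1: TTG TTT CAT CGC ATG GTC GGA AAG ACA TTT ATC AAC ATC TCA TCC ACC TCC TCA GGG ATC AAC CAT CTA TGA TGC AGC TCT TTG — ATG at 13, stop TGA at 70 → 60 nt.
Frame +2: TGT TTC ATC GCA TGG TCG GAA AGA CAT TTA TCA ACA TCT CAT CCA CCT CCT CAG GGA TCA ACC ATC TAT GAT GCA GCT CTT — no ATG→stop ORF.
Frame +3: GTT TCA TCG CAT GGT CGG AAA GAC ATT TAT CAA CAT CTC ATC CAC CTC CTC AGG GAT CAA CCA TCT ATG ATG CAG CTC TTT — no ATG→stop ORF.
Frame -1: CAA AGA GCT GCA TCA TAG ATG GTT GAT CCC TGA GGA GGT GGA TGA GAT GTT GAT AAA TGT CTT TCC GAC CAT GCG ATG AAA CAA — ATG at 19, stop TGA at 31 → 15 nt.
Frame -2: AAA GAG CTG CAT CAT AGA TGG TTG ATC CCT GAG GAG GTG GAT GAG ATG TTG ATA AAT GTC TTT CCG ACC ATG CGA TGA AAC — ATG at 47, stop TGA at 77 → 33 nt; ATG at 71, stop TGA at 77 → 9 nt.
Frame -3: AAG AGC TGC ATC ATA GAT GGT TGA TCC CTG AGG AGG TGG ATG AGA TGT TGA TAA ATG TCT TTC CGA CCA TGC GAT GAA ACA — ATG at 42, stop TGA at 51 → 12 nt.
Forward-strand max 60 nt; reverse-strand max 33 nt. The forward strand has the longer ORF.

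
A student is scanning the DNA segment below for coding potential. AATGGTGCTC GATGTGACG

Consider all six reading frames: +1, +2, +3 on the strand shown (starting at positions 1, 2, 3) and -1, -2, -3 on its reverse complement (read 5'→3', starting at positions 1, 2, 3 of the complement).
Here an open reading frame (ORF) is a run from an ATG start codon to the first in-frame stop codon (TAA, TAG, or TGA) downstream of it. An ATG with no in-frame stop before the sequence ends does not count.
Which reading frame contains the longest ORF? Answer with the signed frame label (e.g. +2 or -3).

Reverse complement (5'→3'): CGTCACATCGAGCACCATT
Frame +1: AAT GGT GCT CGA TGT GAC — no ATG→stop ORF.
Frame +2: ATG GTG CTC GAT GTG ACG — no ATG→stop ORF.
Frame +3: TGG TGC TCG ATG TGA — ATG at 12, stop TGA at 15 → 6 nt.
Frame -1: CGT CAC ATC GAG CAC CAT — no ATG→stop ORF.
Frame -2: GTC ACA TCG AGC ACC ATT — no ATG→stop ORF.
Frame -3: TCA CAT CGA GCA CCA — no ATG→stop ORF.
Longest ORF is 6 nt in frame +3 (positions 12–17).

+3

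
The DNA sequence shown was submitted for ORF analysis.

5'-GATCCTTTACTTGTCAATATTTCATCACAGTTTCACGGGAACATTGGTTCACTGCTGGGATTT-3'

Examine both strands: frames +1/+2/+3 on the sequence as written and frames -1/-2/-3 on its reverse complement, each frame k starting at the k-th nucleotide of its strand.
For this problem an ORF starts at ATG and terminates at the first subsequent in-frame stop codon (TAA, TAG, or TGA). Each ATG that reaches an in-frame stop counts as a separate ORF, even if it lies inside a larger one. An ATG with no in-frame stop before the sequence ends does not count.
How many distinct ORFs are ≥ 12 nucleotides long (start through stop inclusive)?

Reverse complement (5'→3'): AAATCCCAGCAGTGAACCAATGTTCCCGTGAAACTGTGATGAAATATTGACAAGTAAAGGATC
Frame +1: GAT CCT TTA CTT GTC AAT ATT TCA TCA CAG TTT CAC GGG AAC ATT GGT TCA CTG CTG GGA TTT — no ATG→stop ORF.
Frame +2: ATC CTT TAC TTG TCA ATA TTT CAT CAC AGT TTC ACG GGA ACA TTG GTT CAC TGC TGG GAT — no ATG→stop ORF.
Frame +3: TCC TTT ACT TGT CAA TAT TTC ATC ACA GTT TCA CGG GAA CAT TGG TTC ACT GCT GGG ATT — no ATG→stop ORF.
Frame -1: AAA TCC CAG CAG TGA ACC AAT GTT CCC GTG AAA CTG TGA TGA AAT ATT GAC AAG TAA AGG ATC — no ATG→stop ORF.
Frame -2: AAT CCC AGC AGT GAA CCA ATG TTC CCG TGA AAC TGT GAT GAA ATA TTG ACA AGT AAA GGA — ATG at 20, stop TGA at 29 → 12 nt.
Frame -3: ATC CCA GCA GTG AAC CAA TGT TCC CGT GAA ACT GTG ATG AAA TAT TGA CAA GTA AAG GAT — ATG at 39, stop TGA at 48 → 12 nt.
ORFs ≥ 12 nucleotides: frame -2 20–31 (12 nucleotides), frame -3 39–50 (12 nucleotides). Count = 2.

2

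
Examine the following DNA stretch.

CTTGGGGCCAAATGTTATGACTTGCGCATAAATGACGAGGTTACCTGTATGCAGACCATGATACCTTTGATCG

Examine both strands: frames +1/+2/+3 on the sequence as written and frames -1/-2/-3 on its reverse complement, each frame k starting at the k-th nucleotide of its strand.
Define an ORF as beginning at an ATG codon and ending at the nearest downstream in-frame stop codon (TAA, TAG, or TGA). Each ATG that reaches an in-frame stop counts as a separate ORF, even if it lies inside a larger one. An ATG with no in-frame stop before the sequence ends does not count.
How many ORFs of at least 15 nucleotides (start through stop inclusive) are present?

4

Reverse complement (5'→3'): CGATCAAAGGTATCATGGTCTGCATACAGGTAACCTCGTCATTTATGCGCAAGTCATAACATTTGGCCCCAAG
Frame +1: CTT GGG GCC AAA TGT TAT GAC TTG CGC ATA AAT GAC GAG GTT ACC TGT ATG CAG ACC ATG ATA CCT TTG ATC — no ATG→stop ORF.
Frame +2: TTG GGG CCA AAT GTT ATG ACT TGC GCA TAA ATG ACG AGG TTA CCT GTA TGC AGA CCA TGA TAC CTT TGA TCG — ATG at 17, stop TAA at 29 → 15 nt; ATG at 32, stop TGA at 59 → 30 nt.
Frame +3: TGG GGC CAA ATG TTA TGA CTT GCG CAT AAA TGA CGA GGT TAC CTG TAT GCA GAC CAT GAT ACC TTT GAT — ATG at 12, stop TGA at 18 → 9 nt.
Frame -1: CGA TCA AAG GTA TCA TGG TCT GCA TAC AGG TAA CCT CGT CAT TTA TGC GCA AGT CAT AAC ATT TGG CCC CAA — no ATG→stop ORF.
Frame -2: GAT CAA AGG TAT CAT GGT CTG CAT ACA GGT AAC CTC GTC ATT TAT GCG CAA GTC ATA ACA TTT GGC CCC AAG — no ATG→stop ORF.
Frame -3: ATC AAA GGT ATC ATG GTC TGC ATA CAG GTA ACC TCG TCA TTT ATG CGC AAG TCA TAA CAT TTG GCC CCA — ATG at 15, stop TAA at 57 → 45 nt; ATG at 45, stop TAA at 57 → 15 nt.
ORFs ≥ 15 nucleotides: frame +2 17–31 (15 nucleotides), frame +2 32–61 (30 nucleotides), frame -3 15–59 (45 nucleotides), frame -3 45–59 (15 nucleotides). Count = 4.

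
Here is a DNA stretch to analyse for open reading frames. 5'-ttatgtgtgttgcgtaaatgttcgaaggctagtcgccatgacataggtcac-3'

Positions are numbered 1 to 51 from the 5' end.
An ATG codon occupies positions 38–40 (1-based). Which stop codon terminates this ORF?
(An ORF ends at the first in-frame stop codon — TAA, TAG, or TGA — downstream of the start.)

TAG

Codons from position 38: ATG (38–40), ACA (41–43), TAG (44–46).
The first in-frame stop codon is TAG.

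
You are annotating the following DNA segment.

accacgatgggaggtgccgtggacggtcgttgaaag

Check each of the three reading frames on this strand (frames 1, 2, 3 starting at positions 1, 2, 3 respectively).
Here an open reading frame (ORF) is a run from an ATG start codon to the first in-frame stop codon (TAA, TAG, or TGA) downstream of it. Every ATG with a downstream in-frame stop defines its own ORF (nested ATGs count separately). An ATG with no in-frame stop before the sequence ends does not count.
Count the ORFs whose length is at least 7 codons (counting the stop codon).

1

Frame 1: ACC ACG ATG GGA GGT GCC GTG GAC GGT CGT TGA AAG — ATG at 7, stop TGA at 31 → 27 nt.
Frame 2: CCA CGA TGG GAG GTG CCG TGG ACG GTC GTT GAA — no ATG→stop ORF.
Frame 3: CAC GAT GGG AGG TGC CGT GGA CGG TCG TTG AAA — no ATG→stop ORF.
ORFs ≥ 7 codons: frame 1 7–33 (9 codons). Count = 1.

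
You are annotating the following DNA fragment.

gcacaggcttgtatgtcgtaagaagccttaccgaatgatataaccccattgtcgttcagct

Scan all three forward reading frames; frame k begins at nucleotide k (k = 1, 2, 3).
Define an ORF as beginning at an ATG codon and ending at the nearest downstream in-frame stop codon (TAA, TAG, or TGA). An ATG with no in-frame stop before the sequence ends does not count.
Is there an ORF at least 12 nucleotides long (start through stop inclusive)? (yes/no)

Frame 1: GCA CAG GCT TGT ATG TCG TAA GAA GCC TTA CCG AAT GAT ATA ACC CCA TTG TCG TTC AGC — ATG at 13, stop TAA at 19 → 9 nt.
Frame 2: CAC AGG CTT GTA TGT CGT AAG AAG CCT TAC CGA ATG ATA TAA CCC CAT TGT CGT TCA GCT — ATG at 35, stop TAA at 41 → 9 nt.
Frame 3: ACA GGC TTG TAT GTC GTA AGA AGC CTT ACC GAA TGA TAT AAC CCC ATT GTC GTT CAG — no ATG→stop ORF.
Largest ORF found is 9 nucleotides < 12, so no.

no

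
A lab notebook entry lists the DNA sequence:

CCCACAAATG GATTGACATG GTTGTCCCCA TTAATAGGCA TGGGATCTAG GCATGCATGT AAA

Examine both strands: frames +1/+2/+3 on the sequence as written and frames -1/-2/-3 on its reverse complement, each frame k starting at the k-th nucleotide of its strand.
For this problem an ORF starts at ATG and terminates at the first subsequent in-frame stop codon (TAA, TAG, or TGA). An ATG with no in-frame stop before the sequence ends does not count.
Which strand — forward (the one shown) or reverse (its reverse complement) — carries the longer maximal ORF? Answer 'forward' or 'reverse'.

Reverse complement (5'→3'): TTTACATGCATGCCTAGATCCCATGCCTATTAATGGGGACAACCATGTCAATCCATTTGTGGG
Frame +1: CCC ACA AAT GGA TTG ACA TGG TTG TCC CCA TTA ATA GGC ATG GGA TCT AGG CAT GCA TGT AAA — no ATG→stop ORF.
Frame +2: CCA CAA ATG GAT TGA CAT GGT TGT CCC CAT TAA TAG GCA TGG GAT CTA GGC ATG CAT GTA — ATG at 8, stop TGA at 14 → 9 nt.
Frame +3: CAC AAA TGG ATT GAC ATG GTT GTC CCC ATT AAT AGG CAT GGG ATC TAG GCA TGC ATG TAA — ATG at 18, stop TAG at 48 → 33 nt; ATG at 57, stop TAA at 60 → 6 nt.
Frame -1: TTT ACA TGC ATG CCT AGA TCC CAT GCC TAT TAA TGG GGA CAA CCA TGT CAA TCC ATT TGT GGG — ATG at 10, stop TAA at 31 → 24 nt.
Frame -2: TTA CAT GCA TGC CTA GAT CCC ATG CCT ATT AAT GGG GAC AAC CAT GTC AAT CCA TTT GTG — no ATG→stop ORF.
Frame -3: TAC ATG CAT GCC TAG ATC CCA TGC CTA TTA ATG GGG ACA ACC ATG TCA ATC CAT TTG TGG — ATG at 6, stop TAG at 15 → 12 nt.
Forward-strand max 33 nt; reverse-strand max 24 nt. The forward strand has the longer ORF.

forward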